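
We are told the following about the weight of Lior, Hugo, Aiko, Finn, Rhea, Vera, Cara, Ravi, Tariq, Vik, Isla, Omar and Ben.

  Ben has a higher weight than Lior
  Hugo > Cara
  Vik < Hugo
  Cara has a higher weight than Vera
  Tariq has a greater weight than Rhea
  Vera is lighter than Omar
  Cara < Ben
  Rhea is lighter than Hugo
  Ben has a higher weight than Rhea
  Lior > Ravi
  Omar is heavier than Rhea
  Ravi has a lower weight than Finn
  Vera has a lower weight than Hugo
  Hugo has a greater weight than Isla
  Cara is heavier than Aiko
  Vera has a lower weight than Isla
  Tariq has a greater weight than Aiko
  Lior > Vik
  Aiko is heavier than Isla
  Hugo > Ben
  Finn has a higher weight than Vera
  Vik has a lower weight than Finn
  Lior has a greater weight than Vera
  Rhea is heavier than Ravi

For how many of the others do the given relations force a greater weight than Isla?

The elements the relations force above Isla are Aiko, Tariq, Cara, Ben, Hugo — no chain reaches any other.
That is 5.

5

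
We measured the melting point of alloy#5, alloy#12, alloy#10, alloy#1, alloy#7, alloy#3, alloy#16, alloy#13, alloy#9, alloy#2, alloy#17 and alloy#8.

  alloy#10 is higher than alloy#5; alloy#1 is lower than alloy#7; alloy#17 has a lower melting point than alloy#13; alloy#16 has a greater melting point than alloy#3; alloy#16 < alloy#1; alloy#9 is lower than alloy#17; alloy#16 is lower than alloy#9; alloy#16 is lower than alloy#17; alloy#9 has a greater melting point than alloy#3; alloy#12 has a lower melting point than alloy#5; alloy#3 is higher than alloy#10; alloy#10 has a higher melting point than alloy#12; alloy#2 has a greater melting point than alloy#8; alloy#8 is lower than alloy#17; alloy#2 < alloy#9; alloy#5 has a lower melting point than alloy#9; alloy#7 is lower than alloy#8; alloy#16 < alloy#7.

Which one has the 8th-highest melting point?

The consecutive relations fix a unique order: alloy#12 < alloy#5 < alloy#10 < alloy#3 < alloy#16 < alloy#1 < alloy#7 < alloy#8 < alloy#2 < alloy#9 < alloy#17 < alloy#13.
Counting 8 from the largest end gives alloy#16.

alloy#16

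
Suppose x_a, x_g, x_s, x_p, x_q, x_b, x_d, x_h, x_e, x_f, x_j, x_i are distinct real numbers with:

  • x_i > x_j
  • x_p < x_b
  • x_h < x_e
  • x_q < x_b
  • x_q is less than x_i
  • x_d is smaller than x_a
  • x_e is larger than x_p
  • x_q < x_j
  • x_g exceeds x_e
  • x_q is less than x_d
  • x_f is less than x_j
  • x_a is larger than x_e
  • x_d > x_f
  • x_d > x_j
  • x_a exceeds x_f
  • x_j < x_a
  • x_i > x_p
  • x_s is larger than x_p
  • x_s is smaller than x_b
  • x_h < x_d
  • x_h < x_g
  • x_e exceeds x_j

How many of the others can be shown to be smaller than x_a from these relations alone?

7

From x_a the given relations immediately reach x_f, x_j, x_d, x_e.
From those, x_p, x_q, x_h — 7 in total.
No other element is forced below x_a by the given relations, so the count is 7.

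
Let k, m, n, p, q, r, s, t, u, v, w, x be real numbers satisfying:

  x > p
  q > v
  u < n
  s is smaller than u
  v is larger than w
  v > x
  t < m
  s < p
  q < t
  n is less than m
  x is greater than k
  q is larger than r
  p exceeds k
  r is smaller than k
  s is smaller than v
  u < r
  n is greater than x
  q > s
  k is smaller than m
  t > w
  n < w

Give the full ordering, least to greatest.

s < u < r < k < p < x < n < w < v < q < t < m

The consecutive links are each given: s < u; u < r; r < k; k < p; p < x; x < n; n < w; w < v; v < q; q < t; t < m.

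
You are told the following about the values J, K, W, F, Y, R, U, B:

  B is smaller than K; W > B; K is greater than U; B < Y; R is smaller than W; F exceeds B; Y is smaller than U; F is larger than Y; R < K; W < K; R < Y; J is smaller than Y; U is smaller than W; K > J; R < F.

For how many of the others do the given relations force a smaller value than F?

4

From F the given relations immediately reach R, B, Y.
From those, J — 4 in total.
Nothing else is reachable below F; 4 in all.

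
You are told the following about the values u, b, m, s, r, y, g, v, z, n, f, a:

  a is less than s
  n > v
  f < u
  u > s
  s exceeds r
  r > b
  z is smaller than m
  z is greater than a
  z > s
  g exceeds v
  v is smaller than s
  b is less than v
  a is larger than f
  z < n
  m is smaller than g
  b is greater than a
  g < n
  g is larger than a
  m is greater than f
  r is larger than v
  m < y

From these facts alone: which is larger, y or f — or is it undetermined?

Link the given pairs in sequence: f < a; a < b; b < v; v < r; r < s; s < z; z < m; m < y.
Chaining these gives f < a < b < v < r < s < z < m < y.
So y is larger.

y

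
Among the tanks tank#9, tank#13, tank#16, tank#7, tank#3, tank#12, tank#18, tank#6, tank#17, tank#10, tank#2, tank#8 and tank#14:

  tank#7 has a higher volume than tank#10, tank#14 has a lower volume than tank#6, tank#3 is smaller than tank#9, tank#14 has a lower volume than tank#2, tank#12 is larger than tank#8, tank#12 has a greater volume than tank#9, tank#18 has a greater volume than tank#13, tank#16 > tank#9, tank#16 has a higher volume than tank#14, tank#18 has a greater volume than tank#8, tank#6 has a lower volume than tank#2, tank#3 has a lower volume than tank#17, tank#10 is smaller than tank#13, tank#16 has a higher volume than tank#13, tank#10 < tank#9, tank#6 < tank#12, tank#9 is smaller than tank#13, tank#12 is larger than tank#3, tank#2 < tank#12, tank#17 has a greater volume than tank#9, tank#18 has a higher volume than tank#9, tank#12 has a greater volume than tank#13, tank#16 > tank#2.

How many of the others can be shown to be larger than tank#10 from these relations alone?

7

Directly above tank#10: tank#9, tank#13, tank#7.
One step further: tank#18, tank#17, tank#16, tank#12 (7 so far).
No other element is forced above tank#10 by the given relations, so the count is 7.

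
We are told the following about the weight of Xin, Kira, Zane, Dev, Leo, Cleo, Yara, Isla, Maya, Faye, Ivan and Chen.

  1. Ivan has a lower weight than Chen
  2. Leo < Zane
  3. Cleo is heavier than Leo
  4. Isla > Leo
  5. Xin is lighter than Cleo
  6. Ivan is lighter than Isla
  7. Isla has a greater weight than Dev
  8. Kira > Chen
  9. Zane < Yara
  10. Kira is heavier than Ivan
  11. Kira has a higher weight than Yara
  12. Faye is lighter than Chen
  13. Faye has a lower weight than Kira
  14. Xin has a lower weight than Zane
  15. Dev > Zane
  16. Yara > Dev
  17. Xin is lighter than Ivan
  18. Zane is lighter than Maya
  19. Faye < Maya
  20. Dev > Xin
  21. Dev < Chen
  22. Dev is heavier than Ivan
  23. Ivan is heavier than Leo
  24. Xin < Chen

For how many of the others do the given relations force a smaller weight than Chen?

Directly below Chen: Xin, Ivan, Dev, Faye.
One step further: Leo, Zane (6 so far).
Nothing else is reachable below Chen; 6 in all.

6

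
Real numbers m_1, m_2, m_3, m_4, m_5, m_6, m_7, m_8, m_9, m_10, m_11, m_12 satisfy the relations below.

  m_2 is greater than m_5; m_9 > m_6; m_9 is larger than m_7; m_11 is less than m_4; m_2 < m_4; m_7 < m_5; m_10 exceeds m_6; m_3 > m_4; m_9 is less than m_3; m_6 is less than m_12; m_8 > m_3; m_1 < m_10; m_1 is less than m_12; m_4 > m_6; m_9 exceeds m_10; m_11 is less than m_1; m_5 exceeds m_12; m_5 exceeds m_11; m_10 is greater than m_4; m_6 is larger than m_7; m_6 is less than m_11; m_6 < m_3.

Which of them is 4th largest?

m_10

Piecing the relations together gives one ordering: m_7 < m_6 < m_11 < m_1 < m_12 < m_5 < m_2 < m_4 < m_10 < m_9 < m_3 < m_8.
Counting 4 from the largest end gives m_10.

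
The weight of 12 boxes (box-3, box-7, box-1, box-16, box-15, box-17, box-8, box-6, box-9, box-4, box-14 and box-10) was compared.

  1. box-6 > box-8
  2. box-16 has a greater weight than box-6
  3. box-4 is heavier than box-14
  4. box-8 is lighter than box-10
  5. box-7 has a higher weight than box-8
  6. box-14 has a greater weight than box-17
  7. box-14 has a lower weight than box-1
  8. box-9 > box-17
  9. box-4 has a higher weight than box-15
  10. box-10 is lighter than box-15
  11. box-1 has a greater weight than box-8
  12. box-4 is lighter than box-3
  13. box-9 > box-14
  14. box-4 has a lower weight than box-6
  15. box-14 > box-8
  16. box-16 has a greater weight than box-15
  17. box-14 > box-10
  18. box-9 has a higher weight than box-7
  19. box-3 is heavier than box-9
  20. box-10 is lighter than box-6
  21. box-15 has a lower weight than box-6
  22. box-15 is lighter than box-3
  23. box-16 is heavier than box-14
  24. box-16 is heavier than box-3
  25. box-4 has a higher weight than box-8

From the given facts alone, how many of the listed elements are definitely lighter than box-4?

5

The elements the relations force below box-4 are box-8, box-17, box-10, box-15, box-14 — no chain reaches any other.
That is 5.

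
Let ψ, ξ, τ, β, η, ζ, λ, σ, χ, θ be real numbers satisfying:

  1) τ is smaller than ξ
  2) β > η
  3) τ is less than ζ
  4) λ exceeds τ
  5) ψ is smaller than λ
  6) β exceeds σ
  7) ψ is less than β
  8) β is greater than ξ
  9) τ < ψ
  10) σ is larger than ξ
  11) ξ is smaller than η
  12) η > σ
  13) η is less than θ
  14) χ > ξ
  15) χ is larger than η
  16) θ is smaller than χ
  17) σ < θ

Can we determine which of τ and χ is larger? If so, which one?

The relevant relations are τ < ξ; ξ < σ; σ < η; η < θ; θ < χ.
Chaining these gives τ < ξ < σ < η < θ < χ.
So χ is larger.

χ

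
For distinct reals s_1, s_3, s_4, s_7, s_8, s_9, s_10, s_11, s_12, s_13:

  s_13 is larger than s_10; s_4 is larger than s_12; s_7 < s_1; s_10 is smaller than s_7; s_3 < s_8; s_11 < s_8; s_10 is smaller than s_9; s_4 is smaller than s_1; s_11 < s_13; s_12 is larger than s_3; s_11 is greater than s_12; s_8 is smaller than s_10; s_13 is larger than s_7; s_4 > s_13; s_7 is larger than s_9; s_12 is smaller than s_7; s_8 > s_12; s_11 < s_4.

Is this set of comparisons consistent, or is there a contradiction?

consistent

Every relation is compatible with s_3 < s_12 < s_11 < s_8 < s_10 < s_9 < s_7 < s_13 < s_4 < s_1; the set is consistent.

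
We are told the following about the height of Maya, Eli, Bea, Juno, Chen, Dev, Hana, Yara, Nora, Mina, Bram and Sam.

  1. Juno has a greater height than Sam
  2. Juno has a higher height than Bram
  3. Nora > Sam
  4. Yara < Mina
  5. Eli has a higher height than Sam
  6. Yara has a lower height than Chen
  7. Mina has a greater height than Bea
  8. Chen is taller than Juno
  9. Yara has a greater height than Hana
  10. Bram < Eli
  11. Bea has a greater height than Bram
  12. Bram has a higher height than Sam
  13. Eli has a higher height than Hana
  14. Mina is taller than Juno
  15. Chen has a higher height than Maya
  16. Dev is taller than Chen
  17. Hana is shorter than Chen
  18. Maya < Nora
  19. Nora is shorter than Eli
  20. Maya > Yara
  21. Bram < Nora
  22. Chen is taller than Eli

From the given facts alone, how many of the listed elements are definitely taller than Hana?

7

Directly above Hana: Yara, Eli, Chen.
One step further: Maya, Mina, Dev (6 so far).
One step further: Nora (7 so far).
No other element is forced above Hana by the given relations, so the count is 7.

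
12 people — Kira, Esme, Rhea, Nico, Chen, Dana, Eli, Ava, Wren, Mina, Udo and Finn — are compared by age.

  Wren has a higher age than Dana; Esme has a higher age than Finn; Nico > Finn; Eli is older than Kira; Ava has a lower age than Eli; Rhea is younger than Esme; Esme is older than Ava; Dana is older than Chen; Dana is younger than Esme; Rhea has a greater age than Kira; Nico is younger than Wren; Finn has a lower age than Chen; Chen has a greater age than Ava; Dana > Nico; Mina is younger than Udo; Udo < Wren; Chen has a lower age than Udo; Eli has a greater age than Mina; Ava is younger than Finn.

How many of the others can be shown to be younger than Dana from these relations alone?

4

From Dana the given relations immediately reach Chen, Nico.
From those, Ava, Finn — 4 in total.
Nothing else is reachable below Dana; 4 in all.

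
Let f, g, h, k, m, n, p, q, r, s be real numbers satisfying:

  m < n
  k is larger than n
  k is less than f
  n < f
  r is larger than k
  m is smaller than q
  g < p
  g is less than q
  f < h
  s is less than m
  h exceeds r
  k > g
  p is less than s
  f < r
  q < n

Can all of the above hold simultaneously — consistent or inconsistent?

The single ordering g < p < s < m < q < n < k < f < r < h satisfies every listed relation, so no contradiction arises.

consistent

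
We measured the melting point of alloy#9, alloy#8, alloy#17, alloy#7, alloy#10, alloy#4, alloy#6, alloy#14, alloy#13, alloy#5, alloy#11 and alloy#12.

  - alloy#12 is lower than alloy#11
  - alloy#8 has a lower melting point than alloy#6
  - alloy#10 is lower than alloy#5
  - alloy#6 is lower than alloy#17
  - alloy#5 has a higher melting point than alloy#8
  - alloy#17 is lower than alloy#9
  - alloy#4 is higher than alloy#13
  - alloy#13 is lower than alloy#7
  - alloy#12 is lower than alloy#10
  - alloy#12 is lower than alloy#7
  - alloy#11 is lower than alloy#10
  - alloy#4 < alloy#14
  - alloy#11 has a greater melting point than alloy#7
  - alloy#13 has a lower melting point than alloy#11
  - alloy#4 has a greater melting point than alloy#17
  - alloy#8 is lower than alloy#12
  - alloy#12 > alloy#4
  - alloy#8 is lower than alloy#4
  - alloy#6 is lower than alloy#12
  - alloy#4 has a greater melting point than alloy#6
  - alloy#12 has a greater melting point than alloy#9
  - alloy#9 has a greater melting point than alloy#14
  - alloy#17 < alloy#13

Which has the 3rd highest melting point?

Piecing the relations together gives one ordering: alloy#8 < alloy#6 < alloy#17 < alloy#13 < alloy#4 < alloy#14 < alloy#9 < alloy#12 < alloy#7 < alloy#11 < alloy#10 < alloy#5.
Counting 3 from the largest end gives alloy#11.

alloy#11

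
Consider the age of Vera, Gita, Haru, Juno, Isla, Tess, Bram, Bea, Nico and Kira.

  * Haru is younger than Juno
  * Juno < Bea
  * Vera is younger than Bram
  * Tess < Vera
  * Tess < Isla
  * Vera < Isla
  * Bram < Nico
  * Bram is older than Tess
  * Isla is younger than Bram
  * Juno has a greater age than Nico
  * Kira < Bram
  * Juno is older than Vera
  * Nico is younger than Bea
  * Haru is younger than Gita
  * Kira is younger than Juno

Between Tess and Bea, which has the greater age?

Tess < Vera and Vera < Isla give Tess < Isla.
Then Isla < Bram extends the chain to Bram.
Then Bram < Nico extends the chain to Nico.
With Nico < Bea: Tess < Vera < Isla < Bram < Nico < Bea.
So Tess < Bea; Bea is the older of the two.

Bea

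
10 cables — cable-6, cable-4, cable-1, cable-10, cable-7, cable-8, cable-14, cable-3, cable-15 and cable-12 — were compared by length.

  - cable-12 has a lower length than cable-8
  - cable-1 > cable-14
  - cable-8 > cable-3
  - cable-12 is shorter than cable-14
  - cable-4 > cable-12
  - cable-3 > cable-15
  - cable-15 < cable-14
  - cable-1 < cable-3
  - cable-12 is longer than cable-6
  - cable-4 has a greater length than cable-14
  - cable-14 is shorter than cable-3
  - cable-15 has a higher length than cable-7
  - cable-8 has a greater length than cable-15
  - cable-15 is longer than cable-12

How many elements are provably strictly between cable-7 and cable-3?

The relations place cable-7 below cable-3. An element lies strictly between them when it is forced above cable-7 and also forced below cable-3.
Above cable-7: {cable-15, cable-14, cable-4, cable-1, cable-8}. Below cable-3: {cable-6, cable-12, cable-15, cable-14, cable-1}.
Intersection: {cable-15, cable-14, cable-1} — 3.

3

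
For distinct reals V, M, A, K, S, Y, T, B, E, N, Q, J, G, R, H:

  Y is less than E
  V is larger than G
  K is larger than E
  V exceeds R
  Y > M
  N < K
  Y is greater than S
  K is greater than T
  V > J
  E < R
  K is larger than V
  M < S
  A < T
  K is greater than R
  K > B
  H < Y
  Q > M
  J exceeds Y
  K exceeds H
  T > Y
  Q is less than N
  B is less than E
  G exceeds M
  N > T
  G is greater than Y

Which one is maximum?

Chaining downward from K: directly below it, H, B, E, R, T, V, N; then A, Y, G, J, Q; then M, S.
That covers every other element, and nothing is given above K, so K is the maximum.

K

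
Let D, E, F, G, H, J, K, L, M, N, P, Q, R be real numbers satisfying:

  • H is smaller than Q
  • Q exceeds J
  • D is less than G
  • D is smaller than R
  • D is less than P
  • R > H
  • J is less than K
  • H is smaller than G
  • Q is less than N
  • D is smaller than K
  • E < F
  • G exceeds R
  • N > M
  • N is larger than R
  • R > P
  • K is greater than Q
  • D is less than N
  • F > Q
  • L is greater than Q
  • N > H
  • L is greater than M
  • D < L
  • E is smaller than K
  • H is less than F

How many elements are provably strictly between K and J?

Chaining upward from J reaches: Q, L, N, F.
Chaining downward from K reaches: D, E, H, Q.
Strictly between J and K are those in both lists: Q — 1 element.

1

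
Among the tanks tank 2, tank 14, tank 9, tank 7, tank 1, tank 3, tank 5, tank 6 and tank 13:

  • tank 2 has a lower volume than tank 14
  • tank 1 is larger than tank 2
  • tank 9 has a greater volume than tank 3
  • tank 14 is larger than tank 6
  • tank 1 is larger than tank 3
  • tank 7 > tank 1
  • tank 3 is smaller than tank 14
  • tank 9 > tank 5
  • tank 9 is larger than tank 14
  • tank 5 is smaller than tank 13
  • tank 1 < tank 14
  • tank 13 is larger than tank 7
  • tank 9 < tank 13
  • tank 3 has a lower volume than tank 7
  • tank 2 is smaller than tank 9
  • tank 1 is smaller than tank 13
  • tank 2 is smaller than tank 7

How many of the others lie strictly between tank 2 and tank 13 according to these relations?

4

Chaining upward from tank 2 reaches: tank 1, tank 7, tank 14, tank 9.
Chaining downward from tank 13 reaches: tank 5, tank 6, tank 3, tank 1, tank 7, tank 14, tank 9.
Strictly between tank 2 and tank 13 are those in both lists: tank 1, tank 7, tank 14, tank 9 — 4 elements.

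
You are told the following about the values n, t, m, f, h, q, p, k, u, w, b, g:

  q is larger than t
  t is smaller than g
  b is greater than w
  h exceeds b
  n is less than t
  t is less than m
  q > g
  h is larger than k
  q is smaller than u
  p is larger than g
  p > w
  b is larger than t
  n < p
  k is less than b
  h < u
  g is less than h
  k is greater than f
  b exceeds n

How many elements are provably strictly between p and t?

Chaining upward from t reaches: g, q, m, b, h, u.
Chaining downward from p reaches: n, g, w.
Strictly between t and p are those in both lists: g — 1 element.

1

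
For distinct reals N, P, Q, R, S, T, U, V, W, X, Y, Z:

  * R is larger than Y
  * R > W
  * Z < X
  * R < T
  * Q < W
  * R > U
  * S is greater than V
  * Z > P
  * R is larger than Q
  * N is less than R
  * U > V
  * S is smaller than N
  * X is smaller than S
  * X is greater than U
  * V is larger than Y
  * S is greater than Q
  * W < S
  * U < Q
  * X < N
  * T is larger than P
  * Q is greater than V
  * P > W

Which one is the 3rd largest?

N

The consecutive relations fix a unique order: Y < V < U < Q < W < P < Z < X < S < N < R < T.
Counting 3 from the largest end gives N.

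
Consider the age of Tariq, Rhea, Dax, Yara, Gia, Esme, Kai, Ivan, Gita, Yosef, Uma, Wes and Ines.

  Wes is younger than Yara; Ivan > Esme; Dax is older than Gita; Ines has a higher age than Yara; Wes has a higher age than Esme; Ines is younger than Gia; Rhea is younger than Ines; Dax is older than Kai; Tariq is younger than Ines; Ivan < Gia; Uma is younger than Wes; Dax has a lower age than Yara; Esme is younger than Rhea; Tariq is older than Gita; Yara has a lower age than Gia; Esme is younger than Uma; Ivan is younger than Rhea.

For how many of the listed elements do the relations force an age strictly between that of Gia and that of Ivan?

Chaining upward from Ivan reaches: Rhea, Ines.
Chaining downward from Gia reaches: Esme, Kai, Gita, Tariq, Uma, Dax, Wes, Rhea, Yara, Ines.
Strictly between Ivan and Gia are those in both lists: Rhea, Ines — 2 elements.

2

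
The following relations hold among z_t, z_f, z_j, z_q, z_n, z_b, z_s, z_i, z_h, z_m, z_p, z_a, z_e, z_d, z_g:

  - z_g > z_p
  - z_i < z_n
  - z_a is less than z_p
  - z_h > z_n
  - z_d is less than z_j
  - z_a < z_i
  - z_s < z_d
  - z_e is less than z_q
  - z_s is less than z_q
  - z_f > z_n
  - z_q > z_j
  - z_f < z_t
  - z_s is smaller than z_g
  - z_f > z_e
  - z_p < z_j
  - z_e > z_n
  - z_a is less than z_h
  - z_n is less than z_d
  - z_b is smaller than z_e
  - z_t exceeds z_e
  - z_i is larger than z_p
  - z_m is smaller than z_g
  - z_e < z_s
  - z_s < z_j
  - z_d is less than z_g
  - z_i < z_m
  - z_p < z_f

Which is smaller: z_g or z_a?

z_a < z_p and z_p < z_i give z_a < z_i.
With z_i < z_n: z_a < z_p < z_i < z_n.
Then z_n < z_e extends the chain to z_e.
Then z_e < z_s extends the chain to z_s.
With z_s < z_d: z_a < z_p < z_i < z_n < z_e < z_s < z_d.
With z_d < z_g: z_a < z_p < z_i < z_n < z_e < z_s < z_d < z_g.
So z_a < z_g; z_a is the smaller of the two.

z_a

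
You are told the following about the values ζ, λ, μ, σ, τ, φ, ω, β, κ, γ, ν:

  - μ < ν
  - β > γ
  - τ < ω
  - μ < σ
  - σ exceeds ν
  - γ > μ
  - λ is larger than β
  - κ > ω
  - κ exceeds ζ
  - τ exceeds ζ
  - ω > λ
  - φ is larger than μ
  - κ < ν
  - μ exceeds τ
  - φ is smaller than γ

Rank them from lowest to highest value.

Each adjacent pair is fixed by a given relation: ζ < τ; τ < μ; μ < φ; φ < γ; γ < β; β < λ; λ < ω; ω < κ; κ < ν; ν < σ. Chaining them end to end gives the full order.

ζ < τ < μ < φ < γ < β < λ < ω < κ < ν < σ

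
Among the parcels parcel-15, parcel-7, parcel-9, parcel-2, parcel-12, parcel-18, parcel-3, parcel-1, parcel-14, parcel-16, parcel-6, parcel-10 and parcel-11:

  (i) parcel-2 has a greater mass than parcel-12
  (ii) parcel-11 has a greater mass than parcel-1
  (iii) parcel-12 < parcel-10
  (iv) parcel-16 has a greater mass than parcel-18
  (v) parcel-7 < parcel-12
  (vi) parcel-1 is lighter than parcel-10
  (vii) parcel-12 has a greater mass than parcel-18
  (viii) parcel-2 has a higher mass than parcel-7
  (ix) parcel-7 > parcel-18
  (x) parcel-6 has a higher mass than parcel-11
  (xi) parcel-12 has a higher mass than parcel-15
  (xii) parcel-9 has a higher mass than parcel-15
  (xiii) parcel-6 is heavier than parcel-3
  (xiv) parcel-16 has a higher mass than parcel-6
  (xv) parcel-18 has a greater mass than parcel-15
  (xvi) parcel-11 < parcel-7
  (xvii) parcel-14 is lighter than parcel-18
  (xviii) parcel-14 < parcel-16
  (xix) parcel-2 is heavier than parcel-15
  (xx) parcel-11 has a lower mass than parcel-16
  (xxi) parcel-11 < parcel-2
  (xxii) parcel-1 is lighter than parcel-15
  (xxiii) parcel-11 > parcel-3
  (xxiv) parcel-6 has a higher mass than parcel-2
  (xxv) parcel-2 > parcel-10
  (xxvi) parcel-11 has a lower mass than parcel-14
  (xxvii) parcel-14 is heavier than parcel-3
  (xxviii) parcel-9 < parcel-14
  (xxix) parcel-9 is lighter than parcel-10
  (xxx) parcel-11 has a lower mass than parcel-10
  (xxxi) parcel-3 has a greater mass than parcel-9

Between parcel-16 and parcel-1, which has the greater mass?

parcel-1 < parcel-15 and parcel-15 < parcel-9 give parcel-1 < parcel-9.
With parcel-9 < parcel-3: parcel-1 < parcel-15 < parcel-9 < parcel-3.
Then parcel-3 < parcel-11 extends the chain to parcel-11.
Then parcel-11 < parcel-14 extends the chain to parcel-14.
With parcel-14 < parcel-18: parcel-1 < parcel-15 < parcel-9 < parcel-3 < parcel-11 < parcel-14 < parcel-18.
Then parcel-18 < parcel-7 extends the chain to parcel-7.
Then parcel-7 < parcel-12 extends the chain to parcel-12.
With parcel-12 < parcel-10: parcel-1 < parcel-15 < parcel-9 < parcel-3 < parcel-11 < parcel-14 < parcel-18 < parcel-7 < parcel-12 < parcel-10.
With parcel-10 < parcel-2: parcel-1 < parcel-15 < parcel-9 < parcel-3 < parcel-11 < parcel-14 < parcel-18 < parcel-7 < parcel-12 < parcel-10 < parcel-2.
Then parcel-2 < parcel-6 extends the chain to parcel-6.
Then parcel-6 < parcel-16 extends the chain to parcel-16.
So parcel-1 < parcel-16; parcel-16 is the heavier of the two.

parcel-16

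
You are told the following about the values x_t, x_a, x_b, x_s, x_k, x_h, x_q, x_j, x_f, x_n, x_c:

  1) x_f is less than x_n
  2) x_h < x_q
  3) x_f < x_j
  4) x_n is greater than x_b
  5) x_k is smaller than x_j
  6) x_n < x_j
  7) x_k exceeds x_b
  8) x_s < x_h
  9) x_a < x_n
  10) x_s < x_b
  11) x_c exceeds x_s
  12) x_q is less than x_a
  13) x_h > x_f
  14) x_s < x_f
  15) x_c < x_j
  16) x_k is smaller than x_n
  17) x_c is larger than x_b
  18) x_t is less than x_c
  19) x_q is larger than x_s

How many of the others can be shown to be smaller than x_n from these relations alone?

7

Directly below x_n: x_f, x_b, x_k, x_a.
One step further: x_s, x_q (6 so far).
One step further: x_h (7 so far).
No other element is forced below x_n by the given relations, so the count is 7.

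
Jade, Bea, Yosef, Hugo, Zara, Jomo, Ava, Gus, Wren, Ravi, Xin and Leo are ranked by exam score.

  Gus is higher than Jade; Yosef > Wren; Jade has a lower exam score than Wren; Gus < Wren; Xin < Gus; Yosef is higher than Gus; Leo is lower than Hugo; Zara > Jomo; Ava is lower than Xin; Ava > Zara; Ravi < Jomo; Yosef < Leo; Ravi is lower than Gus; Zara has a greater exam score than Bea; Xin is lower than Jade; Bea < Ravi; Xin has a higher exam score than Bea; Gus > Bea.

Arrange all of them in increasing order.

Each adjacent pair is fixed by a given relation: Bea < Ravi; Ravi < Jomo; Jomo < Zara; Zara < Ava; Ava < Xin; Xin < Jade; Jade < Gus; Gus < Wren; Wren < Yosef; Yosef < Leo; Leo < Hugo. Chaining them end to end gives the full order.

Bea < Ravi < Jomo < Zara < Ava < Xin < Jade < Gus < Wren < Yosef < Leo < Hugo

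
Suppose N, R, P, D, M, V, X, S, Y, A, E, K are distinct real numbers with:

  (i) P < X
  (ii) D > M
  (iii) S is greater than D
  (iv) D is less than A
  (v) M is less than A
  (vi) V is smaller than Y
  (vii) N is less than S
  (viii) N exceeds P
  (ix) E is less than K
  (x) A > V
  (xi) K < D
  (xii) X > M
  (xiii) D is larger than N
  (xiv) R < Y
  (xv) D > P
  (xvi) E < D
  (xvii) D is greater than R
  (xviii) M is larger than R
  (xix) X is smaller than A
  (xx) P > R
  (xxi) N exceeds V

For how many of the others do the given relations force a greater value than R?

Directly above R: M, P, D, Y.
One step further: X, N, S, A (8 so far).
No other element is forced above R by the given relations, so the count is 8.

8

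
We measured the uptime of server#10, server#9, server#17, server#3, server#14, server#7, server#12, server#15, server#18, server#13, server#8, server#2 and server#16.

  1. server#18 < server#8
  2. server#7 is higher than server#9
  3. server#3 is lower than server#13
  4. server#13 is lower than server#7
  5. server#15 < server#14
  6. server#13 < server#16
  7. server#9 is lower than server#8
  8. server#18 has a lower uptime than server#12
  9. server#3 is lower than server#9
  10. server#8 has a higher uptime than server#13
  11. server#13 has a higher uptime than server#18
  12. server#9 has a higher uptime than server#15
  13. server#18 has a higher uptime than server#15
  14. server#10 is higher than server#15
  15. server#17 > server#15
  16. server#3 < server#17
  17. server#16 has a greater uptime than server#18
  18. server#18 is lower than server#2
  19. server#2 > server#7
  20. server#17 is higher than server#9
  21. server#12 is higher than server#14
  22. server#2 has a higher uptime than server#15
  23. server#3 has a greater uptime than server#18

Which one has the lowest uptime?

server#15

Chaining upward from server#15: directly above it, server#18, server#14, server#9, server#17, server#10, server#2; then server#3, server#13, server#7, server#12, server#16, server#8.
That covers every other element, and nothing is given below server#15, so server#15 is the lowest uptime.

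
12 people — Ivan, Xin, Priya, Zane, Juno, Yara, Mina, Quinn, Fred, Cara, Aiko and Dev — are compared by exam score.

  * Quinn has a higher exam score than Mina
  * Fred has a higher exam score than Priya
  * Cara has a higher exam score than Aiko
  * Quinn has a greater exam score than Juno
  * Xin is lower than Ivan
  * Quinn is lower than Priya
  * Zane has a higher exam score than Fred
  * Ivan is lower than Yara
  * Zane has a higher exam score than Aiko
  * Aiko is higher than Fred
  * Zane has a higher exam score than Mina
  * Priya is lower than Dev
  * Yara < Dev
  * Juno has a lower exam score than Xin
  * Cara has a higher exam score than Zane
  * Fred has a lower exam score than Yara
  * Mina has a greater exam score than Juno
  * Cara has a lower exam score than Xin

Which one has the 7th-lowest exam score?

Zane

Chaining the given pairs: Juno < Mina < Quinn < Priya < Fred < Aiko < Zane < Cara < Xin < Ivan < Yara < Dev.
Counting 7 from the smallest end gives Zane.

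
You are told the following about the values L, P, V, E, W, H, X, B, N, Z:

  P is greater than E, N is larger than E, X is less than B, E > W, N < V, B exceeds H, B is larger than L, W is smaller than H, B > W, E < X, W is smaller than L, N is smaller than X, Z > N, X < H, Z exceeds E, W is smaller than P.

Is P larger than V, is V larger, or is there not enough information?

undetermined

Following every chain through V: below V we get W, E, N.
P is not reached, and no chain runs the other way from P to V.
So the given relations leave the order of V and P undetermined.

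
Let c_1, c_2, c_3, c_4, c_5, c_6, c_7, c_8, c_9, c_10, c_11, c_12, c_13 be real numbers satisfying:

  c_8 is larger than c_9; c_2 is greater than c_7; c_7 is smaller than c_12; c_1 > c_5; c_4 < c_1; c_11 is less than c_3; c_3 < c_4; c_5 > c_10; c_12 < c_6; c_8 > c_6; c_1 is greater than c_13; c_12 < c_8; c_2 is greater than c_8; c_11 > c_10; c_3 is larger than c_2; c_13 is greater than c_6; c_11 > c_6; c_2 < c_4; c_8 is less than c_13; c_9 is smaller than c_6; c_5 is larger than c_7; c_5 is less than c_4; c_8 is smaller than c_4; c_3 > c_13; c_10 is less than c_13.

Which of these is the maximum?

c_1

Chaining downward from c_1: directly below it, c_13, c_5, c_4; then c_10, c_7, c_6, c_8, c_2, c_3; then c_9, c_12, c_11.
That covers every other element, and nothing is given above c_1, so c_1 is the maximum.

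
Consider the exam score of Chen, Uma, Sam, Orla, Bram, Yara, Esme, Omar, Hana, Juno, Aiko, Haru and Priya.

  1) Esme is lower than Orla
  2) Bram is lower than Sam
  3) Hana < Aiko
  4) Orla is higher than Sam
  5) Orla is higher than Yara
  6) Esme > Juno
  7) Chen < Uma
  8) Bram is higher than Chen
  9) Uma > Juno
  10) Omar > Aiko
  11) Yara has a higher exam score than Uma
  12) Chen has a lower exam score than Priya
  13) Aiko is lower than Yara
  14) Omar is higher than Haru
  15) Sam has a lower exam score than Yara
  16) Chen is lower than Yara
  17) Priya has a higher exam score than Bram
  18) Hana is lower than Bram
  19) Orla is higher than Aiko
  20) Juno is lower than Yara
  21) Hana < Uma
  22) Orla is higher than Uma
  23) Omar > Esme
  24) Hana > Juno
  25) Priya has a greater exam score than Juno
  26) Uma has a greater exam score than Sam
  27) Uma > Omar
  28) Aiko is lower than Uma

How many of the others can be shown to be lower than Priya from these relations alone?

From Priya the given relations immediately reach Juno, Chen, Bram.
From those, Hana — 4 in total.
No other element is forced below Priya by the given relations, so the count is 4.

4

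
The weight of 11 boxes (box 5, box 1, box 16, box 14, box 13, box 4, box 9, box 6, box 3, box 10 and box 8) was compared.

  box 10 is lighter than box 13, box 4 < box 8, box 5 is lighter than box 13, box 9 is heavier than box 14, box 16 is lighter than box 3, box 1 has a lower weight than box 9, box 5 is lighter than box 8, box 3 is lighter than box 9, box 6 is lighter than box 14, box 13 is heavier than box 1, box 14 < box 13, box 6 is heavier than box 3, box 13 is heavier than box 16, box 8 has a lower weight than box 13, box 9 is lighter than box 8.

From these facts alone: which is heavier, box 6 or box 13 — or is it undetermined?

box 13

box 6 < box 14 and box 14 < box 9 give box 6 < box 9.
With box 9 < box 8: box 6 < box 14 < box 9 < box 8.
Then box 8 < box 13 extends the chain to box 13.
So box 13 is heavier.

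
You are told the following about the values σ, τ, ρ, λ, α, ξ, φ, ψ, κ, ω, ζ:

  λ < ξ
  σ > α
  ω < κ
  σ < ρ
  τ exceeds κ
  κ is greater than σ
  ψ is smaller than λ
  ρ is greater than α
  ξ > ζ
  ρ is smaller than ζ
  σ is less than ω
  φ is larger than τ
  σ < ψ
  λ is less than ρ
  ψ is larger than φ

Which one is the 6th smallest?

φ

Chaining the given pairs: α < σ < ω < κ < τ < φ < ψ < λ < ρ < ζ < ξ.
Counting 6 from the smallest end gives φ.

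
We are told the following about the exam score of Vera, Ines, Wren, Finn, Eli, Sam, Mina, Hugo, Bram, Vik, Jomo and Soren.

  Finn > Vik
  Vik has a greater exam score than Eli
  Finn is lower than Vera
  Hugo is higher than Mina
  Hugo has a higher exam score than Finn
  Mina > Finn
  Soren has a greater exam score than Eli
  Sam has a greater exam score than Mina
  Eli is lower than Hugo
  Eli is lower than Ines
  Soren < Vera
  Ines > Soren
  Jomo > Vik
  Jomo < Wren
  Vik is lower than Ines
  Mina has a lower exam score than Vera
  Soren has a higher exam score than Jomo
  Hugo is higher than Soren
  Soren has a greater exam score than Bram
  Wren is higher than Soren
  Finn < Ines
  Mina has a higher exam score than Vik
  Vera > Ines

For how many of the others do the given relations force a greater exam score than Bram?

5

From Bram the given relations immediately reach Soren.
From those, Wren, Ines, Vera, Hugo — 5 in total.
No other element is forced above Bram by the given relations, so the count is 5.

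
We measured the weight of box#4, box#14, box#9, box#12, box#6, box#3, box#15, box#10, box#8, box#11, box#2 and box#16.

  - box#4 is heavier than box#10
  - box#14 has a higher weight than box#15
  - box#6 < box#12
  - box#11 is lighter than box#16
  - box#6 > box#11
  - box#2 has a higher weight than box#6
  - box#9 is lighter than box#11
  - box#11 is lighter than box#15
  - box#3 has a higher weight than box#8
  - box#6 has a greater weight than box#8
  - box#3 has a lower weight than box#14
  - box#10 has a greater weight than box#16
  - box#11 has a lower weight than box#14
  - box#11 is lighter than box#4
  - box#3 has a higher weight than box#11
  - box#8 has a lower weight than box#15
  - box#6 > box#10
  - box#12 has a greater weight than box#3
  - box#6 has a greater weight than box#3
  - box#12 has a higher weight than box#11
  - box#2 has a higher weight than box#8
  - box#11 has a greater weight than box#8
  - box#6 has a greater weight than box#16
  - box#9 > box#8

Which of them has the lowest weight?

Chaining upward from box#8: directly above it, box#9, box#11, box#15, box#3, box#6, box#2; then box#16, box#4, box#14, box#12; then box#10.
That covers every other element, and nothing is given below box#8, so box#8 is the lowest weight.

box#8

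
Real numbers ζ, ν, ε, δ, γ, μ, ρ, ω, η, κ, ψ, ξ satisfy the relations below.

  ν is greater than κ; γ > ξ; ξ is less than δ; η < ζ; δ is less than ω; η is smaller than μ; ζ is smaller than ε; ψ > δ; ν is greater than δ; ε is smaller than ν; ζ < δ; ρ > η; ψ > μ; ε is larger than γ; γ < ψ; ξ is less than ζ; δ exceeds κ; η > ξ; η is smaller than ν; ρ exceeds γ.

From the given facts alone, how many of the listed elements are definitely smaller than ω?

The elements the relations force below ω are ξ, η, ζ, κ, δ — no chain reaches any other.
That is 5.

5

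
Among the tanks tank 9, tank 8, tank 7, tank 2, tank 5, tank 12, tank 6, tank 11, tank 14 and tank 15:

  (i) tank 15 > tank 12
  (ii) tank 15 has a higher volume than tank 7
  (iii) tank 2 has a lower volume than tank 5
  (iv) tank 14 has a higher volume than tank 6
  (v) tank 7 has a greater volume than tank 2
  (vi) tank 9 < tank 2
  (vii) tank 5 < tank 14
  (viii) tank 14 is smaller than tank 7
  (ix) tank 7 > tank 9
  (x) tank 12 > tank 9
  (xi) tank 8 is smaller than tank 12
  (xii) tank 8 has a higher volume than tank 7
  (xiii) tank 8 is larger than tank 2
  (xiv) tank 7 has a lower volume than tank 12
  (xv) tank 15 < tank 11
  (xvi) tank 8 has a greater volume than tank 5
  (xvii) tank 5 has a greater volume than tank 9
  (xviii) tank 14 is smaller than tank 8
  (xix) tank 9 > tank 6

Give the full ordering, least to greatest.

The consecutive links are each given: tank 6 < tank 9; tank 9 < tank 2; tank 2 < tank 5; tank 5 < tank 14; tank 14 < tank 7; tank 7 < tank 8; tank 8 < tank 12; tank 12 < tank 15; tank 15 < tank 11.

tank 6 < tank 9 < tank 2 < tank 5 < tank 14 < tank 7 < tank 8 < tank 12 < tank 15 < tank 11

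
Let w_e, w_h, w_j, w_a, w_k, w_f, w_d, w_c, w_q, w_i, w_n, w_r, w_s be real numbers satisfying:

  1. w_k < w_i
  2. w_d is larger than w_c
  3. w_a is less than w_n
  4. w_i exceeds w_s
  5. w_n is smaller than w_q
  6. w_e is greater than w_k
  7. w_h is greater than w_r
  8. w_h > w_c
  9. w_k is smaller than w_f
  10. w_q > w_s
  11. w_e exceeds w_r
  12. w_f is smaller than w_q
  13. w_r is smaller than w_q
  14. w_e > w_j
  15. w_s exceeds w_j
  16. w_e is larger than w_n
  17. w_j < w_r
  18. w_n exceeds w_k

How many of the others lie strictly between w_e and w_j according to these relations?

1

Chaining upward from w_j reaches: w_s, w_r, w_q, w_h, w_i.
Chaining downward from w_e reaches: w_k, w_r, w_a, w_n.
Strictly between w_j and w_e are those in both lists: w_r — 1 element.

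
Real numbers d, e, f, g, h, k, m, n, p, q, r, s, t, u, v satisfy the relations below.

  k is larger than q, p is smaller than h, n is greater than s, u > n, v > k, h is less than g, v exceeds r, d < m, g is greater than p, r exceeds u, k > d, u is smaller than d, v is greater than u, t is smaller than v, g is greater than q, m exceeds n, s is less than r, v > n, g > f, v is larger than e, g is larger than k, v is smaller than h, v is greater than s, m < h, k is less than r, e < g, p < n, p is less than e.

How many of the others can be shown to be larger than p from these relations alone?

10

From p the given relations immediately reach e, n, h, g.
From those, u, v, m — 7 in total.
From those, d, r — 9 in total.
From those, k — 10 in total.
No other element is forced above p by the given relations, so the count is 10.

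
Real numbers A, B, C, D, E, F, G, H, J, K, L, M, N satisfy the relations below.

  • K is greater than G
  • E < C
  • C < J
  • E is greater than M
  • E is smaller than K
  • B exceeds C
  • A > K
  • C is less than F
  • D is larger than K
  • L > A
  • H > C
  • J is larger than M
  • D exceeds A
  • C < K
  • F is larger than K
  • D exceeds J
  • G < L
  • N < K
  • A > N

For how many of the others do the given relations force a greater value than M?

The elements the relations force above M are E, C, J, K, F, A, B, L, H, D — no chain reaches any other.
That is 10.

10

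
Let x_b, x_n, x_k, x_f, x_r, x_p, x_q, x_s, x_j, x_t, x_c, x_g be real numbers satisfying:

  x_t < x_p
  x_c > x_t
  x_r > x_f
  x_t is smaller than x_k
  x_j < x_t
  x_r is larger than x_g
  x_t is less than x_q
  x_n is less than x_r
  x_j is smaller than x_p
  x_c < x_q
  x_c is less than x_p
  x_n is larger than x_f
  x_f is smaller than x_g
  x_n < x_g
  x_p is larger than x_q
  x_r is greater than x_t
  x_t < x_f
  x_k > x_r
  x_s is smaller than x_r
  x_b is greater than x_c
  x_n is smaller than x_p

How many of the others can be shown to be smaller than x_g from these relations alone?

4

The elements the relations force below x_g are x_j, x_t, x_f, x_n — no chain reaches any other.
That is 4.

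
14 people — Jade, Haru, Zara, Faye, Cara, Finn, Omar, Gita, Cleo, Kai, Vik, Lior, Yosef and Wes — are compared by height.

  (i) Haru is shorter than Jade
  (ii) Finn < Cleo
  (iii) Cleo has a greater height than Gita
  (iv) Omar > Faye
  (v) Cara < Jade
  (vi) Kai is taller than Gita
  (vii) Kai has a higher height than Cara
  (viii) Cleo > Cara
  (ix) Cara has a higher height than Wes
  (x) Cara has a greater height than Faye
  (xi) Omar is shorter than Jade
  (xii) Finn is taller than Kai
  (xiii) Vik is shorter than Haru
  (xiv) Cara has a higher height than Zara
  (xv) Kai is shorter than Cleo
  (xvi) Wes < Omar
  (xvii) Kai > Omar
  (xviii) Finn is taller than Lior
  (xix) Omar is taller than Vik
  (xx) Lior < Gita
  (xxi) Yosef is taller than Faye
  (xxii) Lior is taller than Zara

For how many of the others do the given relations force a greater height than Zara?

Directly above Zara: Lior, Cara.
One step further: Gita, Kai, Finn, Jade, Cleo (7 so far).
Nothing else is reachable above Zara; 7 in all.

7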